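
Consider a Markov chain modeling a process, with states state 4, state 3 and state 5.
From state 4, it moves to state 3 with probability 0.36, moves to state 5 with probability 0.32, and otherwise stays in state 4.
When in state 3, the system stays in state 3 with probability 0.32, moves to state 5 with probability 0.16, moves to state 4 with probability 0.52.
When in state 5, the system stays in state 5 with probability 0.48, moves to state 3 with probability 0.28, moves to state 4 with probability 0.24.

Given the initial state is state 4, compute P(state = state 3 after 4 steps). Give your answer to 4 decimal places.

0.3216

Propagate the distribution vector 4 steps from state 4.
After 0 steps: (1.0000, 0.0000, 0.0000)
After 1 step: (0.3200, 0.3600, 0.3200)
After 2 steps: (0.3664, 0.3200, 0.3136)
After 3 steps: (0.3589, 0.3221, 0.3190)
After 4 steps: (0.3589, 0.3216, 0.3195)
P(in state 3 after 4 steps) = 0.3216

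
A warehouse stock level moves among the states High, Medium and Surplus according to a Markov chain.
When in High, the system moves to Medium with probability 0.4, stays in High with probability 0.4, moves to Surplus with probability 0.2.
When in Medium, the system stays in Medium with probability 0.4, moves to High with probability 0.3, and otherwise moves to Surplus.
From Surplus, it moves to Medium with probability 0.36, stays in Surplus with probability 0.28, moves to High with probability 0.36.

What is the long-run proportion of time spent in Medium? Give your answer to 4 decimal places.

0.3896

Let the stationary distribution be π with π = πP and π_1 + π_2 + π_3 = 1.
π_1 = 0.4·π_1 + 0.3·π_2 + 0.36·π_3
π_2 = 0.4·π_1 + 0.4·π_2 + 0.36·π_3
Solving with the normalization constraint gives π = (0.3506, 0.3896, 0.2597).
So the stationary probability of Medium is 0.3896.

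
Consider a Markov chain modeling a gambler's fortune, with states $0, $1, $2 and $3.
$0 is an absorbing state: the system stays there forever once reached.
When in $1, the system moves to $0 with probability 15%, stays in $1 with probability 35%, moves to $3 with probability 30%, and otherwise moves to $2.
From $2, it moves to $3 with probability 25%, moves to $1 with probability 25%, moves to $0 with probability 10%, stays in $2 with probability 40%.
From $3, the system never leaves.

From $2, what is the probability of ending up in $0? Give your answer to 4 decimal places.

Let h(s) be the probability of absorption at $0 starting from transient state s. Then h($0) = 1 and h($3) = 0. By first-step analysis:
h($1) = 0.15·1 + 0.35·h($1) + 0.2·h($2) + 0.3·0
h($2) = 0.1·1 + 0.25·h($1) + 0.4·h($2) + 0.25·0
Solving: h($1) = 0.3235, h($2) = 0.3015.
Starting from $2, the probability is 0.3015.

0.3015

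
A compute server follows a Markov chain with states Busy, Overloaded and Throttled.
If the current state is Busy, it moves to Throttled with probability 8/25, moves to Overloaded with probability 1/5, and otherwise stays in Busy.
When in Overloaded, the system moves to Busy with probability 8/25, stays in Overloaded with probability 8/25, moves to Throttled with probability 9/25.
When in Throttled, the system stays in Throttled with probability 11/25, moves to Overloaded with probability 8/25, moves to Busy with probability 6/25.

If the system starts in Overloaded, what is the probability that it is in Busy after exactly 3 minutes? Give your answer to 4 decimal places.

Propagate the distribution vector 3 minutes from Overloaded.
After 0 minutes: (0.0000, 1.0000, 0.0000)
After 1 minute: (0.3200, 0.3200, 0.3600)
After 2 minutes: (0.3424, 0.2816, 0.3760)
After 3 minutes: (0.3447, 0.2789, 0.3764)
P(in Busy after 3 minutes) = 0.3447

0.3447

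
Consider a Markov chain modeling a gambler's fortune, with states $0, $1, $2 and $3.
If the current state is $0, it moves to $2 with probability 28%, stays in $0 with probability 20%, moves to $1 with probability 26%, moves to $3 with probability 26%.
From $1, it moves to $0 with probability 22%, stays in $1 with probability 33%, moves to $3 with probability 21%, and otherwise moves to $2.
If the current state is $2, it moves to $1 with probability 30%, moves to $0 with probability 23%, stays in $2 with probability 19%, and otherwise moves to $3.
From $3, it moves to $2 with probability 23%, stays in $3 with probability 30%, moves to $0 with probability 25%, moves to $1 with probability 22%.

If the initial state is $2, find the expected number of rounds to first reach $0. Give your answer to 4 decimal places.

Let t(s) be the expected number of rounds to first reach $0 from state s, with t($0) = 0. Conditioning on the first round:
t($1) = 1 + 0.33·t($1) + 0.24·t($2) + 0.21·t($3)
t($2) = 1 + 0.3·t($1) + 0.19·t($2) + 0.28·t($3)
t($3) = 1 + 0.22·t($1) + 0.23·t($2) + 0.3·t($3)
Solving: t($1) = 4.3534, t($2) = 4.3024, t($3) = 4.2104.
Expected rounds from $2 to $0: 4.3024.

4.3024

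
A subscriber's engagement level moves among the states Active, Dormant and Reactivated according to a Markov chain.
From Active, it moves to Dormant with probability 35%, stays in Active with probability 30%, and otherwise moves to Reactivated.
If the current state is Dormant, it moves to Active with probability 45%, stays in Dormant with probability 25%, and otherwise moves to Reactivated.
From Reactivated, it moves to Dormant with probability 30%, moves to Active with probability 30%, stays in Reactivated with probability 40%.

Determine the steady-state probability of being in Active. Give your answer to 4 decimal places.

Let the stationary distribution be π with π = πP and π_1 + π_2 + π_3 = 1.
π_1 = 0.3·π_1 + 0.45·π_2 + 0.3·π_3
π_2 = 0.35·π_1 + 0.25·π_2 + 0.3·π_3
Solving with the normalization constraint gives π = (0.3453, 0.3022, 0.3525).
So the stationary probability of Active is 0.3453.

0.3453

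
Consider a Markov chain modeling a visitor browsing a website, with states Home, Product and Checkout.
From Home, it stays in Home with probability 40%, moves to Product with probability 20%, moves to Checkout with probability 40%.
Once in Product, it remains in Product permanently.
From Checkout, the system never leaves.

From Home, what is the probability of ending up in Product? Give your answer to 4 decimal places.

0.3333

Let h(s) be the probability of absorption at Product starting from transient state s. Then h(Product) = 1 and h(Checkout) = 0. By first-step analysis:
h(Home) = 0.4·h(Home) + 0.2·1 + 0.4·0
Solving: h(Home) = 0.3333.
Starting from Home, the probability is 0.3333.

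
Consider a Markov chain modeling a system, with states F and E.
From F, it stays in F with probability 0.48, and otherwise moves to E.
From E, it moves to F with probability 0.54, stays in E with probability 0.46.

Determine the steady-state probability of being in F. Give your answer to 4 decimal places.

Let the stationary distribution be π with π = πP and π_1 + π_2 = 1.
π_1 = 0.48·π_1 + 0.54·π_2
Solving with the normalization constraint gives π = (0.5094, 0.4906).
So the stationary probability of F is 0.5094.

0.5094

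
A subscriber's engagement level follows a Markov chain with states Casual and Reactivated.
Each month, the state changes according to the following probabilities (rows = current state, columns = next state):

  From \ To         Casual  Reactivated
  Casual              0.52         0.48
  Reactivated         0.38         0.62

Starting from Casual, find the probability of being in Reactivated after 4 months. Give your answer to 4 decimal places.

Propagate the distribution vector 4 months from Casual.
After 0 months: (1.0000, 0.0000)
After 1 month: (0.5200, 0.4800)
After 2 months: (0.4528, 0.5472)
After 3 months: (0.4434, 0.5566)
After 4 months: (0.4421, 0.5579)
P(in Reactivated after 4 months) = 0.5579

0.5579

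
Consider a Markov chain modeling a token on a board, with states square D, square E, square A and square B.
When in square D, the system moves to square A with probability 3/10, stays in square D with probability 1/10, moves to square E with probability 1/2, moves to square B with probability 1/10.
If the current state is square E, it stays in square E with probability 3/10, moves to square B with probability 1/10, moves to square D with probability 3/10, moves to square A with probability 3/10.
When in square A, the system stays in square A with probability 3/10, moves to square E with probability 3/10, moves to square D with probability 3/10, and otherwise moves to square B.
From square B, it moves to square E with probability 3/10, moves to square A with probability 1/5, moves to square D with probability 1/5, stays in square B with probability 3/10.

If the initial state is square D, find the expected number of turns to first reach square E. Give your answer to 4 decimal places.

2.3952

Let t(s) be the expected number of turns to first reach square E from state s, with t(square E) = 0. Conditioning on the first turn:
t(square D) = 1 + 0.1·t(square D) + 0.3·t(square A) + 0.1·t(square B)
t(square A) = 1 + 0.3·t(square D) + 0.3·t(square A) + 0.1·t(square B)
t(square B) = 1 + 0.2·t(square D) + 0.2·t(square A) + 0.3·t(square B)
Solving: t(square D) = 2.3952, t(square A) = 2.8743, t(square B) = 2.9341.
Expected turns from square D to square E: 2.3952.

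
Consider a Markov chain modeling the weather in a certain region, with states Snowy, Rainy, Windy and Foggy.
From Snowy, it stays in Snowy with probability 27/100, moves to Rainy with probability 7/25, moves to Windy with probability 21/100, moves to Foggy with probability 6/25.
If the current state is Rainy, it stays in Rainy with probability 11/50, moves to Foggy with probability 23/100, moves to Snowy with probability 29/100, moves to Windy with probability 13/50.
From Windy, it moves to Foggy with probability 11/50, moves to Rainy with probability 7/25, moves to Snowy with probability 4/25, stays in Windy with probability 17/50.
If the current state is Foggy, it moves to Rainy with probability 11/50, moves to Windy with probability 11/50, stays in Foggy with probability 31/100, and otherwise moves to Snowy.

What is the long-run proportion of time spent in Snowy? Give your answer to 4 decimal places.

0.2416

Let the stationary distribution be π with π = πP and π_1 + π_2 + π_3 + π_4 = 1.
π_1 = 0.27·π_1 + 0.29·π_2 + 0.16·π_3 + 0.25·π_4
π_2 = 0.28·π_1 + 0.22·π_2 + 0.28·π_3 + 0.22·π_4
π_3 = 0.21·π_1 + 0.26·π_2 + 0.34·π_3 + 0.22·π_4
Solving with the normalization constraint gives π = (0.2416, 0.2500, 0.2586, 0.2498).
So the stationary probability of Snowy is 0.2416.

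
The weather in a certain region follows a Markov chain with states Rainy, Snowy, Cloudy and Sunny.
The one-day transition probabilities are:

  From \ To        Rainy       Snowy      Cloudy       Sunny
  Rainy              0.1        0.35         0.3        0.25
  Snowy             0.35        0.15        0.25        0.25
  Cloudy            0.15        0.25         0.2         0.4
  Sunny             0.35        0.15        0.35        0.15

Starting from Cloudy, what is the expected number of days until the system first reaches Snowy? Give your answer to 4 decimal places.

Let t(s) be the expected number of days to first reach Snowy from state s, with t(Snowy) = 0. Conditioning on the first day:
t(Rainy) = 1 + 0.1·t(Rainy) + 0.3·t(Cloudy) + 0.25·t(Sunny)
t(Cloudy) = 1 + 0.15·t(Rainy) + 0.2·t(Cloudy) + 0.4·t(Sunny)
t(Sunny) = 1 + 0.35·t(Rainy) + 0.35·t(Cloudy) + 0.15·t(Sunny)
Solving: t(Rainy) = 3.7272, t(Cloudy) = 4.1612, t(Sunny) = 4.4246.
Expected days from Cloudy to Snowy: 4.1612.

4.1612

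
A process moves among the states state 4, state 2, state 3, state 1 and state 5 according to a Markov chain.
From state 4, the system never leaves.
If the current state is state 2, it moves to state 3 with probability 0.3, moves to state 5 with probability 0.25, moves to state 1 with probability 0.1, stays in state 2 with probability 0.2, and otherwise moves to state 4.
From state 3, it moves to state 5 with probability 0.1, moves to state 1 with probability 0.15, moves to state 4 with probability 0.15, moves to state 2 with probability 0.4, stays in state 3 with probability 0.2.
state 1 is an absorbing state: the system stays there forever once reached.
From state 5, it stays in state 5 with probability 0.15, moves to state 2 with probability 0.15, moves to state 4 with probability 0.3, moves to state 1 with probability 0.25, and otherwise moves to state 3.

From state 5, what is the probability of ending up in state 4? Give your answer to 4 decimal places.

Let h(s) be the probability of absorption at state 4 starting from transient state s. Then h(state 4) = 1 and h(state 1) = 0. By first-step analysis:
h(state 2) = 0.15·1 + 0.2·h(state 2) + 0.3·h(state 3) + 0.1·0 + 0.25·h(state 5)
h(state 3) = 0.15·1 + 0.4·h(state 2) + 0.2·h(state 3) + 0.15·0 + 0.1·h(state 5)
h(state 5) = 0.3·1 + 0.15·h(state 2) + 0.15·h(state 3) + 0.25·0 + 0.15·h(state 5)
Solving: h(state 2) = 0.5588, h(state 3) = 0.5352, h(state 5) = 0.5460.
Starting from state 5, the probability is 0.5460.

0.5460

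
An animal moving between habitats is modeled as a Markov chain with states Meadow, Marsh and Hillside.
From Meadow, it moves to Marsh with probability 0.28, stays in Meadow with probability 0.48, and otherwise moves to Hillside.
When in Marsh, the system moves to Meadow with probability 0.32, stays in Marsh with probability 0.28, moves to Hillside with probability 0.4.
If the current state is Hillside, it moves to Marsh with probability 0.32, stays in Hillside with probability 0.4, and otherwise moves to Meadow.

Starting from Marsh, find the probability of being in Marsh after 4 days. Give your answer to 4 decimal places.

Propagate the distribution vector 4 days from Marsh.
After 0 days: (0.0000, 1.0000, 0.0000)
After 1 day: (0.3200, 0.2800, 0.4000)
After 2 days: (0.3552, 0.2960, 0.3488)
After 3 days: (0.3629, 0.2940, 0.3432)
After 4 days: (0.3643, 0.2937, 0.3419)
P(in Marsh after 4 days) = 0.2937

0.2937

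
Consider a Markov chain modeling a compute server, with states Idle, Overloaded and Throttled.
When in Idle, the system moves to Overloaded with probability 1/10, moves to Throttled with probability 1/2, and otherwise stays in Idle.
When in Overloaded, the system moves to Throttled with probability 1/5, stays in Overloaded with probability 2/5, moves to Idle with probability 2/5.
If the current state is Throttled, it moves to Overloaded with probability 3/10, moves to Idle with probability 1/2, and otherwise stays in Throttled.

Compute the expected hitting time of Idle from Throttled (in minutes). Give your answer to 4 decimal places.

2.1429

Let t(s) be the expected number of minutes to first reach Idle from state s, with t(Idle) = 0. Conditioning on the first minute:
t(Overloaded) = 1 + 0.4·t(Overloaded) + 0.2·t(Throttled)
t(Throttled) = 1 + 0.3·t(Overloaded) + 0.2·t(Throttled)
Solving: t(Overloaded) = 2.3810, t(Throttled) = 2.1429.
Expected minutes from Throttled to Idle: 2.1429.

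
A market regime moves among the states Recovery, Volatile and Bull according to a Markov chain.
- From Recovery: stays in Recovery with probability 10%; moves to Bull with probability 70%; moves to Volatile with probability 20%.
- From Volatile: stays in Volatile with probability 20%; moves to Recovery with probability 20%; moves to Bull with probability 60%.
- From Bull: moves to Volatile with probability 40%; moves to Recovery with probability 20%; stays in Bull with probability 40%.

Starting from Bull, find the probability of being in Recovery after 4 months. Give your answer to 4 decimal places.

0.1818

Propagate the distribution vector 4 months from Bull.
After 0 months: (0.0000, 0.0000, 1.0000)
After 1 month: (0.2000, 0.4000, 0.4000)
After 2 months: (0.1800, 0.2800, 0.5400)
After 3 months: (0.1820, 0.3080, 0.5100)
After 4 months: (0.1818, 0.3020, 0.5162)
P(in Recovery after 4 months) = 0.1818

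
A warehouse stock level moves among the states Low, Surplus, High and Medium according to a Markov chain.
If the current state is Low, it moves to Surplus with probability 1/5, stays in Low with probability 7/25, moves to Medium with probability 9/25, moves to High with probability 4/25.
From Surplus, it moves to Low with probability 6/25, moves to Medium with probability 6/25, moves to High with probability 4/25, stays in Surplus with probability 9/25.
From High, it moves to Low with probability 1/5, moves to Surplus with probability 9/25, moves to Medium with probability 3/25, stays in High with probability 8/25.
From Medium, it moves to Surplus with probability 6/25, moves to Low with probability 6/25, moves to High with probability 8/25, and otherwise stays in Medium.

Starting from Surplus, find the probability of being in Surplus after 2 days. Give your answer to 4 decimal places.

Propagate the distribution vector 2 days from Surplus.
After 0 days: (0.0000, 1.0000, 0.0000, 0.0000)
After 1 day: (0.2400, 0.3600, 0.1600, 0.2400)
After 2 days: (0.2432, 0.2928, 0.2240, 0.2400)
P(in Surplus after 2 days) = 0.2928

0.2928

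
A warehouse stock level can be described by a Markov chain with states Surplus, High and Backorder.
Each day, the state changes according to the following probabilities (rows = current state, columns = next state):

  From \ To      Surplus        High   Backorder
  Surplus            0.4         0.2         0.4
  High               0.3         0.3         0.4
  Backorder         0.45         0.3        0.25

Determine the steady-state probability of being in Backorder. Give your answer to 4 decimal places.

Let the stationary distribution be π with π = πP and π_1 + π_2 + π_3 = 1.
π_1 = 0.4·π_1 + 0.3·π_2 + 0.45·π_3
π_2 = 0.2·π_1 + 0.3·π_2 + 0.3·π_3
Solving with the normalization constraint gives π = (0.3913, 0.2609, 0.3478).
So the stationary probability of Backorder is 0.3478.

0.3478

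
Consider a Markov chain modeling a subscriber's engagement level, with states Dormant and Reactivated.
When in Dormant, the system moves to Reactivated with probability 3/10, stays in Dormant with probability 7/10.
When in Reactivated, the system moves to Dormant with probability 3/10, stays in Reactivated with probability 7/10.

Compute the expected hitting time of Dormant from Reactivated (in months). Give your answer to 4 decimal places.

Let t(s) be the expected number of months to first reach Dormant from state s, with t(Dormant) = 0. Conditioning on the first month:
t(Reactivated) = 1 + 0.7·t(Reactivated)
Solving: t(Reactivated) = 3.3333.
Expected months from Reactivated to Dormant: 3.3333.

3.3333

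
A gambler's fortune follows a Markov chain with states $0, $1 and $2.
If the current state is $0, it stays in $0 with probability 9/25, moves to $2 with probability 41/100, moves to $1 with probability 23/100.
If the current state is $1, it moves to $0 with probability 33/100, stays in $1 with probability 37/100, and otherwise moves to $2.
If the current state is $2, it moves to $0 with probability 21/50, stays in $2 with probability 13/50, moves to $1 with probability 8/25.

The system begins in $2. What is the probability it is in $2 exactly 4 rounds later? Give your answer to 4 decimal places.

0.3278

Propagate the distribution vector 4 rounds from $2.
After 0 rounds: (0.0000, 0.0000, 1.0000)
After 1 round: (0.4200, 0.3200, 0.2600)
After 2 rounds: (0.3660, 0.2982, 0.3358)
After 3 rounds: (0.3712, 0.3020, 0.3268)
After 4 rounds: (0.3706, 0.3017, 0.3278)
P(in $2 after 4 rounds) = 0.3278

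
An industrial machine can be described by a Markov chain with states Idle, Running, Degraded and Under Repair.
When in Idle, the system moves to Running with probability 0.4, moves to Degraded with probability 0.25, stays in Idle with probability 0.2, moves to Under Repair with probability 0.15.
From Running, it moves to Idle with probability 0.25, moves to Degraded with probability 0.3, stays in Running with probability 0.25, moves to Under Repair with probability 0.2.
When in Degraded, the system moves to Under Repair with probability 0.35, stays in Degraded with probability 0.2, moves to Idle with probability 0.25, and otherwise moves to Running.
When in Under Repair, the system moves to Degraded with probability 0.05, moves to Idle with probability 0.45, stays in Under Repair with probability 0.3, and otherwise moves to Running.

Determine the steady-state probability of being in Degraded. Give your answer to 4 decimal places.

Let the stationary distribution be π with π = πP and π_1 + π_2 + π_3 + π_4 = 1.
π_1 = 0.2·π_1 + 0.25·π_2 + 0.25·π_3 + 0.45·π_4
π_2 = 0.4·π_1 + 0.25·π_2 + 0.2·π_3 + 0.2·π_4
π_3 = 0.25·π_1 + 0.3·π_2 + 0.2·π_3 + 0.05·π_4
Solving with the normalization constraint gives π = (0.2839, 0.2703, 0.2051, 0.2406).
So the stationary probability of Degraded is 0.2051.

0.2051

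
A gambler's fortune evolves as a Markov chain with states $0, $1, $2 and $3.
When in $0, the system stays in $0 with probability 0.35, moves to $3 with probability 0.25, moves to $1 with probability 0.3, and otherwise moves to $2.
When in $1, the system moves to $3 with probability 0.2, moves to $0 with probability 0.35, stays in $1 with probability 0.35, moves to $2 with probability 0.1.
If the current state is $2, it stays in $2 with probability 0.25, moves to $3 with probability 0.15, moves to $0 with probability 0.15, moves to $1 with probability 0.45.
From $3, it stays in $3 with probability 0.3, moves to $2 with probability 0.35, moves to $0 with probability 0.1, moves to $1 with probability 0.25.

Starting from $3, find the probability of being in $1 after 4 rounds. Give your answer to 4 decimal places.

Propagate the distribution vector 4 rounds from $3.
After 0 rounds: (0.0000, 0.0000, 0.0000, 1.0000)
After 1 round: (0.1000, 0.2500, 0.3500, 0.3000)
After 2 rounds: (0.2050, 0.3500, 0.2275, 0.2175)
After 3 rounds: (0.2501, 0.3408, 0.1885, 0.2206)
After 4 rounds: (0.2571, 0.3343, 0.1834, 0.2251)
P(in $1 after 4 rounds) = 0.3343

0.3343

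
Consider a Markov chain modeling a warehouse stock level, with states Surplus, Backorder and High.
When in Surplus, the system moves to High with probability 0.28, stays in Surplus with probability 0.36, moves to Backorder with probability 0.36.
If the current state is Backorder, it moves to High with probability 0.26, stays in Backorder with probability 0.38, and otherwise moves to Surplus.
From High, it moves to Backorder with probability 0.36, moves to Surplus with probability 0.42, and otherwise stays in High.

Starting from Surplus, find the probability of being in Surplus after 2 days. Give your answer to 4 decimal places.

Sum over the intermediate state after 1 day:
P = P(Surplus→Surplus)·P(Surplus→Surplus) + P(Surplus→Backorder)·P(Backorder→Surplus) + P(Surplus→High)·P(High→Surplus)
  = 0.36×0.36 + 0.36×0.36 + 0.28×0.42
  = 0.1296 + 0.1296 + 0.1176 = 0.3768

0.3768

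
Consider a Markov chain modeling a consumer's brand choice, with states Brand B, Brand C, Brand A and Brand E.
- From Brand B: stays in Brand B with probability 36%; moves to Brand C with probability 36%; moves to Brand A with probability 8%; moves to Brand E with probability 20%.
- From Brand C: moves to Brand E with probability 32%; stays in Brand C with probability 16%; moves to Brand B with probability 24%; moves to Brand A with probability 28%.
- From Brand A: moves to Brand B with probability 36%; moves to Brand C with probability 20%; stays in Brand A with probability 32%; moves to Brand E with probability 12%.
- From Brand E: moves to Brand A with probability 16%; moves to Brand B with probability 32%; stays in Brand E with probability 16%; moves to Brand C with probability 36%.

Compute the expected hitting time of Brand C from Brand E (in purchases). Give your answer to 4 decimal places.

2.9877

Let t(s) be the expected number of purchases to first reach Brand C from state s, with t(Brand C) = 0. Conditioning on the first purchase:
t(Brand B) = 1 + 0.36·t(Brand B) + 0.08·t(Brand A) + 0.2·t(Brand E)
t(Brand A) = 1 + 0.36·t(Brand B) + 0.32·t(Brand A) + 0.12·t(Brand E)
t(Brand E) = 1 + 0.32·t(Brand B) + 0.16·t(Brand A) + 0.16·t(Brand E)
Solving: t(Brand B) = 2.9405, t(Brand A) = 3.5546, t(Brand E) = 2.9877.
Expected purchases from Brand E to Brand C: 2.9877.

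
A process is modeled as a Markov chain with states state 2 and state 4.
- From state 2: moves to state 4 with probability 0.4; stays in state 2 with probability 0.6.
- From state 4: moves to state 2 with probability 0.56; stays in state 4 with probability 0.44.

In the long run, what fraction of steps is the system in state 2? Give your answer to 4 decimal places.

0.5833

Let the stationary distribution be π with π = πP and π_1 + π_2 = 1.
π_1 = 0.6·π_1 + 0.56·π_2
Solving with the normalization constraint gives π = (0.5833, 0.4167).
So the stationary probability of state 2 is 0.5833.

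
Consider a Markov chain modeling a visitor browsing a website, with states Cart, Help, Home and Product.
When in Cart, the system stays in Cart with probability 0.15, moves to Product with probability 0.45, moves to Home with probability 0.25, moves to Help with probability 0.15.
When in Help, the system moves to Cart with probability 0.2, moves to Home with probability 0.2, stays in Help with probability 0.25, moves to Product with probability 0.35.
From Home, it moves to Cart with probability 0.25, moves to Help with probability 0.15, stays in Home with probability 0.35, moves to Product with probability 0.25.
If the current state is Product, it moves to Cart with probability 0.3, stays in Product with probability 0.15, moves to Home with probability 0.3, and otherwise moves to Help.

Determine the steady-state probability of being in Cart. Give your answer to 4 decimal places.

Let the stationary distribution be π with π = πP and π_1 + π_2 + π_3 + π_4 = 1.
π_1 = 0.15·π_1 + 0.2·π_2 + 0.25·π_3 + 0.3·π_4
π_2 = 0.15·π_1 + 0.25·π_2 + 0.15·π_3 + 0.25·π_4
π_3 = 0.25·π_1 + 0.2·π_2 + 0.35·π_3 + 0.3·π_4
Solving with the normalization constraint gives π = (0.2313, 0.1986, 0.2827, 0.2874).
So the stationary probability of Cart is 0.2313.

0.2313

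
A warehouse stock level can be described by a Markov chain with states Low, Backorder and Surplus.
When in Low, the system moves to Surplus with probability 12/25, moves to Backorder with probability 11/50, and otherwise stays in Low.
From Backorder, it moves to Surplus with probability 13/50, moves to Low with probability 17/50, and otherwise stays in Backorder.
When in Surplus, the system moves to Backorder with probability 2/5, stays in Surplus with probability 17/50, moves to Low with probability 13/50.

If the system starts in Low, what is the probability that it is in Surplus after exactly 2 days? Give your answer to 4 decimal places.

0.3644

Sum over the intermediate state after 1 day:
P = P(Low→Low)·P(Low→Surplus) + P(Low→Backorder)·P(Backorder→Surplus) + P(Low→Surplus)·P(Surplus→Surplus)
  = 0.3×0.48 + 0.22×0.26 + 0.48×0.34
  = 0.1440 + 0.0572 + 0.1632 = 0.3644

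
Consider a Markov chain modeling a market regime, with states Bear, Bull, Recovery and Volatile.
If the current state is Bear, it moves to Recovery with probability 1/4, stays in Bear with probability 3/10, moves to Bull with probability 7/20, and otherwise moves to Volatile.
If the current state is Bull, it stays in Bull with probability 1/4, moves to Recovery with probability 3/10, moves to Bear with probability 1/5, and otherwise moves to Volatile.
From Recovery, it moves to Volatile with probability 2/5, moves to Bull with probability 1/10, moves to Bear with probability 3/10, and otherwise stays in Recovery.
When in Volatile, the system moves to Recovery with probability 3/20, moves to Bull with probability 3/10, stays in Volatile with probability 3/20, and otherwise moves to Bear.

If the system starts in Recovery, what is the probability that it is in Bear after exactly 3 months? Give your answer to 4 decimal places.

Propagate the distribution vector 3 months from Recovery.
After 0 months: (0.0000, 0.0000, 1.0000, 0.0000)
After 1 month: (0.3000, 0.1000, 0.2000, 0.4000)
After 2 months: (0.3300, 0.2700, 0.2050, 0.1950)
After 3 months: (0.2925, 0.2620, 0.2338, 0.2118)
P(in Bear after 3 months) = 0.2925

0.2925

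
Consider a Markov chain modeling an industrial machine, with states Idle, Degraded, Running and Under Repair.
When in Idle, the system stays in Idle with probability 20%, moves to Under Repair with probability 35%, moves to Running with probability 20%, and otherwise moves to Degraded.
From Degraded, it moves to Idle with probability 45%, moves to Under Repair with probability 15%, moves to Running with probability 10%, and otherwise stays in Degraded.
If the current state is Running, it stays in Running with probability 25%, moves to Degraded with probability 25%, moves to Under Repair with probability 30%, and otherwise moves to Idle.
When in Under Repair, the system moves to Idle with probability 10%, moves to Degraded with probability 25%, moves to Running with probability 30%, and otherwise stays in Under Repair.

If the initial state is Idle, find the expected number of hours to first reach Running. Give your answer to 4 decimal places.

Let t(s) be the expected number of hours to first reach Running from state s, with t(Running) = 0. Conditioning on the first hour:
t(Idle) = 1 + 0.2·t(Idle) + 0.25·t(Degraded) + 0.35·t(Under Repair)
t(Degraded) = 1 + 0.45·t(Idle) + 0.3·t(Degraded) + 0.15·t(Under Repair)
t(Under Repair) = 1 + 0.1·t(Idle) + 0.25·t(Degraded) + 0.35·t(Under Repair)
Solving: t(Idle) = 4.9159, t(Degraded) = 5.5369, t(Under Repair) = 4.4243.
Expected hours from Idle to Running: 4.9159.

4.9159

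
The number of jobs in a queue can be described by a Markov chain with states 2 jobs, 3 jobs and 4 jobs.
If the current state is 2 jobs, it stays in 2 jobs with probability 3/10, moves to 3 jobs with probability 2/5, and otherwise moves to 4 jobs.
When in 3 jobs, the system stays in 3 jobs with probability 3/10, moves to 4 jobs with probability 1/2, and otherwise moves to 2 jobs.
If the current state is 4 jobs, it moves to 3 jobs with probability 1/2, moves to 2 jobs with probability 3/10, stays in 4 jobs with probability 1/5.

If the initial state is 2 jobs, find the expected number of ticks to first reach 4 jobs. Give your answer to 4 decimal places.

2.6829

Let t(s) be the expected number of ticks to first reach 4 jobs from state s, with t(4 jobs) = 0. Conditioning on the first tick:
t(2 jobs) = 1 + 0.3·t(2 jobs) + 0.4·t(3 jobs)
t(3 jobs) = 1 + 0.2·t(2 jobs) + 0.3·t(3 jobs)
Solving: t(2 jobs) = 2.6829, t(3 jobs) = 2.1951.
Expected ticks from 2 jobs to 4 jobs: 2.6829.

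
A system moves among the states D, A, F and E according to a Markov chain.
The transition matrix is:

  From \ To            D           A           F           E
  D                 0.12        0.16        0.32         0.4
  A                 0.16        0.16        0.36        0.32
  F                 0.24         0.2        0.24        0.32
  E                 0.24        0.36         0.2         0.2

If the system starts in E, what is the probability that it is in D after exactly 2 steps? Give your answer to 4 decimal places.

0.1824

Propagate the distribution vector 2 steps from E.
After 0 steps: (0.0000, 0.0000, 0.0000, 1.0000)
After 1 step: (0.2400, 0.3600, 0.2000, 0.2000)
After 2 steps: (0.1824, 0.2080, 0.2944, 0.3152)
P(in D after 2 steps) = 0.1824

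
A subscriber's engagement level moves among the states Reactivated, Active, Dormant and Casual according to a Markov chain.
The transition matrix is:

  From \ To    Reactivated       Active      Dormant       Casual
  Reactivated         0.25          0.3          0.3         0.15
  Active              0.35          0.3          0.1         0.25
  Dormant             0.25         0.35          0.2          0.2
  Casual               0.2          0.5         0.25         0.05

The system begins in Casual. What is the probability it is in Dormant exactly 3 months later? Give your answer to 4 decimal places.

Propagate the distribution vector 3 months from Casual.
After 0 months: (0.0000, 0.0000, 0.0000, 1.0000)
After 1 month: (0.2000, 0.5000, 0.2500, 0.0500)
After 2 months: (0.2975, 0.3225, 0.1725, 0.2075)
After 3 months: (0.2719, 0.3501, 0.2079, 0.1701)
P(in Dormant after 3 months) = 0.2079

0.2079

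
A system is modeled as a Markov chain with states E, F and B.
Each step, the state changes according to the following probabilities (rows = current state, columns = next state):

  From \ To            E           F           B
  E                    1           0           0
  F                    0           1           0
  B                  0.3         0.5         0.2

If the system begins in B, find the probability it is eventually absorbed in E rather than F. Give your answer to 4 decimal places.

0.3750

Let h(s) be the probability of absorption at E starting from transient state s. Then h(E) = 1 and h(F) = 0. By first-step analysis:
h(B) = 0.3·1 + 0.5·0 + 0.2·h(B)
Solving: h(B) = 0.3750.
Starting from B, the probability is 0.3750.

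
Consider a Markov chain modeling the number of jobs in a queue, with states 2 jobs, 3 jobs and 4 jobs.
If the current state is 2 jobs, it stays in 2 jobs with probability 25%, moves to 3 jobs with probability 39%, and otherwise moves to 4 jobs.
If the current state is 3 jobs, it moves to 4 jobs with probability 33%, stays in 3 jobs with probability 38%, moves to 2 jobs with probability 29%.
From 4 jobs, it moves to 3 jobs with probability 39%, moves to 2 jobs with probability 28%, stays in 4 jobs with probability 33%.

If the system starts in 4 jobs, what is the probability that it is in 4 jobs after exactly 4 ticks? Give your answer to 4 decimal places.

0.3383

Propagate the distribution vector 4 ticks from 4 jobs.
After 0 ticks: (0.0000, 0.0000, 1.0000)
After 1 tick: (0.2800, 0.3900, 0.3300)
After 2 ticks: (0.2755, 0.3861, 0.3384)
After 3 ticks: (0.2756, 0.3861, 0.3383)
After 4 ticks: (0.2756, 0.3861, 0.3383)
P(in 4 jobs after 4 ticks) = 0.3383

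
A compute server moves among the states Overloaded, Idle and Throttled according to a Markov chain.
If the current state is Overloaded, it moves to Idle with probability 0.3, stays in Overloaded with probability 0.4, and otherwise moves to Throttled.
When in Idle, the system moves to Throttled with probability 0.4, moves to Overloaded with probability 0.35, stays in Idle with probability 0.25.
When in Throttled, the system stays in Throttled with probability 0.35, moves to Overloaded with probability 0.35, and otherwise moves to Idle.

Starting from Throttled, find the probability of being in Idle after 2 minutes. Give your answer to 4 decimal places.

0.2850

Sum over the intermediate state after 1 minute:
P = P(Throttled→Overloaded)·P(Overloaded→Idle) + P(Throttled→Idle)·P(Idle→Idle) + P(Throttled→Throttled)·P(Throttled→Idle)
  = 0.35×0.3 + 0.3×0.25 + 0.35×0.3
  = 0.1050 + 0.0750 + 0.1050 = 0.2850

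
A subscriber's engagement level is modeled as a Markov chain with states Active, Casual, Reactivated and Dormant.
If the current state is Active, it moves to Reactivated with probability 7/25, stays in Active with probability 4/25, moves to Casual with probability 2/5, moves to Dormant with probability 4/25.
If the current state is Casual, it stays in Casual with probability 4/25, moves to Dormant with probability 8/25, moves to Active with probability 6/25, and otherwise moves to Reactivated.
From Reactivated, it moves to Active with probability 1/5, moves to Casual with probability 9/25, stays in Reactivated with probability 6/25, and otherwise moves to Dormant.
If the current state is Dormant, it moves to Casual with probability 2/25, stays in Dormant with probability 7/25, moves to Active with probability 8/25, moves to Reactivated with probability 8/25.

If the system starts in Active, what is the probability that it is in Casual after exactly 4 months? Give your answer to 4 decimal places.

Propagate the distribution vector 4 months from Active.
After 0 months: (1.0000, 0.0000, 0.0000, 0.0000)
After 1 month: (0.1600, 0.4000, 0.2800, 0.1600)
After 2 months: (0.2288, 0.2416, 0.2752, 0.2544)
After 3 months: (0.2310, 0.2496, 0.2792, 0.2402)
After 4 months: (0.2296, 0.2521, 0.2784, 0.2399)
P(in Casual after 4 months) = 0.2521

0.2521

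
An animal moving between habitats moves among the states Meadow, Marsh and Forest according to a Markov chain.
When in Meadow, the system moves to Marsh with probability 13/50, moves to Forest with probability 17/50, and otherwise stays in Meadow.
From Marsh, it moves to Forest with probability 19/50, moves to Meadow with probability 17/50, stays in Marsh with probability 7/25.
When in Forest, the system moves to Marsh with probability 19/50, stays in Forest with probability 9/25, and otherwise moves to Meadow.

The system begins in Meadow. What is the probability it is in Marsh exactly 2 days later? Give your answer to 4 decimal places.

0.3060

Sum over the intermediate state after 1 day:
P = P(Meadow→Meadow)·P(Meadow→Marsh) + P(Meadow→Marsh)·P(Marsh→Marsh) + P(Meadow→Forest)·P(Forest→Marsh)
  = 0.4×0.26 + 0.26×0.28 + 0.34×0.38
  = 0.1040 + 0.0728 + 0.1292 = 0.3060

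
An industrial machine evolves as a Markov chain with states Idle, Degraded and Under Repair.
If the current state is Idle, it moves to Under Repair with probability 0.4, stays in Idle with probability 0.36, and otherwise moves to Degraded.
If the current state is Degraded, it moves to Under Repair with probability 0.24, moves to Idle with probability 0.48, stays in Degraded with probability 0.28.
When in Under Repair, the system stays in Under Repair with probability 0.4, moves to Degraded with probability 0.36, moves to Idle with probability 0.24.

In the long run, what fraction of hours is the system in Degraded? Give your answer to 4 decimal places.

0.2941

Let the stationary distribution be π with π = πP and π_1 + π_2 + π_3 = 1.
π_1 = 0.36·π_1 + 0.48·π_2 + 0.24·π_3
π_2 = 0.24·π_1 + 0.28·π_2 + 0.36·π_3
Solving with the normalization constraint gives π = (0.3529, 0.2941, 0.3529).
So the stationary probability of Degraded is 0.2941.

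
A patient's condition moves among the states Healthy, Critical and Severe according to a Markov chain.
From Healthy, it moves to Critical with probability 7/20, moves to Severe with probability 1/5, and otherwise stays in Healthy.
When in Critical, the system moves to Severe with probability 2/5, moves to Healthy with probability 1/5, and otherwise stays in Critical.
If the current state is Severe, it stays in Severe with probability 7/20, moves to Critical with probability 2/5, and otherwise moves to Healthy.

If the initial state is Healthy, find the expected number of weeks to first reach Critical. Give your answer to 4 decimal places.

Let t(s) be the expected number of weeks to first reach Critical from state s, with t(Critical) = 0. Conditioning on the first week:
t(Healthy) = 1 + 0.45·t(Healthy) + 0.2·t(Severe)
t(Severe) = 1 + 0.25·t(Healthy) + 0.35·t(Severe)
Solving: t(Healthy) = 2.7642, t(Severe) = 2.6016.
Expected weeks from Healthy to Critical: 2.7642.

2.7642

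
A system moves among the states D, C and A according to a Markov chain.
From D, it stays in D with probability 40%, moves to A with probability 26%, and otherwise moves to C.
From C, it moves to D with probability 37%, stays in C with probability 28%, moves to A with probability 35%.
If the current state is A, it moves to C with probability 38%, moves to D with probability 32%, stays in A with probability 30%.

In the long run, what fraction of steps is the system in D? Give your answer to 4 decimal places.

Let the stationary distribution be π with π = πP and π_1 + π_2 + π_3 = 1.
π_1 = 0.4·π_1 + 0.37·π_2 + 0.32·π_3
π_2 = 0.34·π_1 + 0.28·π_2 + 0.38·π_3
Solving with the normalization constraint gives π = (0.3659, 0.3321, 0.3020).
So the stationary probability of D is 0.3659.

0.3659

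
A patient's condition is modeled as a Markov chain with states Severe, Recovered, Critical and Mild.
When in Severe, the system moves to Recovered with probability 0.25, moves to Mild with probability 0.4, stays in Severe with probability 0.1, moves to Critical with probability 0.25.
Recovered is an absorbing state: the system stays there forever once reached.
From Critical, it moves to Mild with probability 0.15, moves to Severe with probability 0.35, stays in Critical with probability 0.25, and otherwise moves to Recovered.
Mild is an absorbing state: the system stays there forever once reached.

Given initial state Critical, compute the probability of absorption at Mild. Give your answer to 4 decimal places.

0.4681

Let h(s) be the probability of absorption at Mild starting from transient state s. Then h(Mild) = 1 and h(Recovered) = 0. By first-step analysis:
h(Severe) = 0.1·h(Severe) + 0.25·0 + 0.25·h(Critical) + 0.4·1
h(Critical) = 0.35·h(Severe) + 0.25·0 + 0.25·h(Critical) + 0.15·1
Solving: h(Severe) = 0.5745, h(Critical) = 0.4681.
Starting from Critical, the probability is 0.4681.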